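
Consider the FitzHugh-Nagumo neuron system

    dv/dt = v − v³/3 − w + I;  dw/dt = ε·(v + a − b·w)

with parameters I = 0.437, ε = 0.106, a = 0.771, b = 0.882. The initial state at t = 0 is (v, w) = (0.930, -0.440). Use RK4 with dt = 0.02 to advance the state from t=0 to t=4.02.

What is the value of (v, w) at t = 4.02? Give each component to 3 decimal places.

t=0.000: state=(0.930, -0.440)
step 1 (dt=0.02): k1=(1.539, 0.221), k2=(1.539, 0.223), k3=(1.539, 0.223), k4=(1.538, 0.224); state += dt/6·(k1+2k2+2k3+k4)
t=0.020: state=(0.961, -0.436)
t=0.040: state=(0.991, -0.431)
t=0.060: state=(1.022, -0.426)
continuing one RK4 step at a time; state shown every 10 steps (Δt=0.2):
t=0.200: state=(1.231, -0.393)
t=0.400: state=(1.493, -0.341)
t=0.600: state=(1.690, -0.285)
t=0.800: state=(1.817, -0.226)
t=1.000: state=(1.888, -0.167)
t=1.200: state=(1.922, -0.108)
t=1.400: state=(1.932, -0.049)
t=1.600: state=(1.930, 0.009)
t=1.800: state=(1.919, 0.065)
t=2.000: state=(1.904, 0.120)
t=2.200: state=(1.887, 0.174)
t=2.400: state=(1.868, 0.227)
t=2.600: state=(1.849, 0.278)
t=2.800: state=(1.829, 0.327)
t=3.000: state=(1.809, 0.376)
t=3.200: state=(1.788, 0.423)
t=3.400: state=(1.767, 0.468)
t=3.600: state=(1.746, 0.513)
t=3.800: state=(1.725, 0.556)
t=4.000: state=(1.704, 0.598)
t=4.020: state=(1.702, 0.602)

(v, w) = (1.702, 0.602)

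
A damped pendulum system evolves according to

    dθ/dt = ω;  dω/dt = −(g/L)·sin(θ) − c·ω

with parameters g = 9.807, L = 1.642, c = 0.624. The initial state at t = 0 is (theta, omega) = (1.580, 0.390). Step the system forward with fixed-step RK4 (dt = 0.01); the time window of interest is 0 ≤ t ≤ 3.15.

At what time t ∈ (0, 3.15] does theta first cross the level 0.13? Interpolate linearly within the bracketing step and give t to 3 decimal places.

t = 0.855

t=0.000: state=(1.580, 0.390)
step 1 (dt=0.01): k1=(0.390, -6.216), k2=(0.359, -6.196), k3=(0.359, -6.196), k4=(0.328, -6.177); state += dt/6·(k1+2k2+2k3+k4)
t=0.010: state=(1.584, 0.328)
t=0.020: state=(1.587, 0.266)
t=0.030: state=(1.589, 0.205)
continuing one RK4 step at a time; state shown every 20 steps (Δt=0.2):
t=0.200: state=(1.539, -0.779)
t=0.400: state=(1.278, -1.795)
t=0.600: state=(0.837, -2.559)
t=0.800: state=(0.287, -2.849)
t=0.850: state=(0.145, -2.824)
next step: t=0.860: state=(0.116, -2.814) — theta has crossed 0.13
linear interpolation between t=0.850 (0.14463) and t=0.860 (0.11644) → t≈0.855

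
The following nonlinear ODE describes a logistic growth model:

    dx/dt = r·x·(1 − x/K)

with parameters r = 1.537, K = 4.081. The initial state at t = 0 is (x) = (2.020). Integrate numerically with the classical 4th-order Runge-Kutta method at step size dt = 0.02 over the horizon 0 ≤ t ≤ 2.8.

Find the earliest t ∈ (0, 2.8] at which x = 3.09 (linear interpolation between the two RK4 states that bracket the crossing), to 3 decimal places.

t=0.000: state=(2.020)
step 1 (dt=0.02): k1=(1.568), k2=(1.568), k3=(1.568), k4=(1.568); state += dt/6·(k1+2k2+2k3+k4)
t=0.020: state=(2.051)
t=0.040: state=(2.083)
t=0.060: state=(2.114)
continuing one RK4 step at a time; state shown every 5 steps (Δt=0.1):
t=0.100: state=(2.177)
t=0.200: state=(2.332)
t=0.300: state=(2.483)
t=0.400: state=(2.630)
t=0.500: state=(2.770)
t=0.600: state=(2.903)
t=0.700: state=(3.028)
t=0.740: state=(3.075)
next step: t=0.760: state=(3.098) — x has crossed 3.09
linear interpolation between t=0.740 (3.07497) and t=0.760 (3.09809) → t≈0.753

t = 0.753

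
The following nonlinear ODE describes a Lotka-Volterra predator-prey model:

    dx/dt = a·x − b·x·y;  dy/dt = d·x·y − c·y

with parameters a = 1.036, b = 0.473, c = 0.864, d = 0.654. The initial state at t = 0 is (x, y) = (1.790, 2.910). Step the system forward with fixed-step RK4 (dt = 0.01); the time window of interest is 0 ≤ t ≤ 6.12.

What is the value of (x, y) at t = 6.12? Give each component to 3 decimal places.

(x, y) = (2.018, 2.264)

t=0.000: state=(1.790, 2.910)
step 1 (dt=0.01): k1=(-0.609, 0.892), k2=(-0.612, 0.888), k3=(-0.612, 0.888), k4=(-0.615, 0.883); state += dt/6·(k1+2k2+2k3+k4)
t=0.010: state=(1.784, 2.919)
t=0.020: state=(1.778, 2.928)
t=0.030: state=(1.771, 2.936)
continuing one RK4 step at a time; state shown every 20 steps (Δt=0.2):
t=0.200: state=(1.659, 3.068)
t=0.400: state=(1.518, 3.178)
t=0.600: state=(1.379, 3.231)
t=0.800: state=(1.249, 3.227)
t=1.000: state=(1.135, 3.173)
t=1.200: state=(1.039, 3.077)
t=1.400: state=(0.961, 2.949)
t=1.600: state=(0.900, 2.802)
t=1.800: state=(0.856, 2.644)
t=2.000: state=(0.826, 2.483)
t=2.200: state=(0.810, 2.324)
t=2.400: state=(0.806, 2.173)
t=2.600: state=(0.812, 2.032)
t=2.800: state=(0.830, 1.903)
t=3.000: state=(0.857, 1.788)
t=3.200: state=(0.895, 1.686)
t=3.400: state=(0.943, 1.600)
t=3.600: state=(1.000, 1.528)
t=3.800: state=(1.068, 1.472)
t=4.000: state=(1.145, 1.431)
t=4.200: state=(1.232, 1.406)
t=4.400: state=(1.328, 1.398)
t=4.600: state=(1.431, 1.409)
t=4.800: state=(1.539, 1.439)
t=5.000: state=(1.648, 1.492)
t=5.200: state=(1.755, 1.568)
t=5.400: state=(1.852, 1.670)
t=5.600: state=(1.934, 1.800)
t=5.800: state=(1.993, 1.959)
t=6.000: state=(2.019, 2.143)
t=6.120: state=(2.018, 2.264)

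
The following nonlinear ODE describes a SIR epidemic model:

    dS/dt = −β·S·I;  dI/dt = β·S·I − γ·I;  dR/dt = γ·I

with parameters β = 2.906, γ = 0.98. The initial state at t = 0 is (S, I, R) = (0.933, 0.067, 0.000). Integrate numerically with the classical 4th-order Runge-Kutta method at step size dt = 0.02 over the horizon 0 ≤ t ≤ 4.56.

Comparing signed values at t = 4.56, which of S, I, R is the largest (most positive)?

t=0.000: state=(0.933, 0.067, 0.000)
step 1 (dt=0.02): k1=(-0.182, 0.116, 0.066), k2=(-0.184, 0.118, 0.067), k3=(-0.184, 0.118, 0.067), k4=(-0.187, 0.119, 0.068); state += dt/6·(k1+2k2+2k3+k4)
t=0.020: state=(0.929, 0.069, 0.001)
t=0.040: state=(0.926, 0.072, 0.003)
t=0.060: state=(0.922, 0.074, 0.004)
continuing one RK4 step at a time; state shown every 10 steps (Δt=0.2):
t=0.200: state=(0.891, 0.094, 0.016)
t=0.400: state=(0.836, 0.127, 0.037)
t=0.600: state=(0.767, 0.167, 0.066)
t=0.800: state=(0.688, 0.209, 0.103)
t=1.000: state=(0.602, 0.250, 0.148)
t=1.200: state=(0.515, 0.285, 0.200)
t=1.400: state=(0.433, 0.308, 0.259)
t=1.600: state=(0.361, 0.319, 0.320)
t=1.800: state=(0.300, 0.317, 0.383)
t=2.000: state=(0.250, 0.306, 0.444)
t=2.200: state=(0.210, 0.287, 0.502)
t=2.400: state=(0.179, 0.264, 0.556)
t=2.600: state=(0.155, 0.239, 0.606)
t=2.800: state=(0.136, 0.214, 0.650)
t=3.000: state=(0.121, 0.190, 0.690)
t=3.200: state=(0.109, 0.167, 0.725)
t=3.400: state=(0.099, 0.145, 0.755)
t=3.600: state=(0.092, 0.126, 0.782)
t=3.800: state=(0.086, 0.109, 0.805)
t=4.000: state=(0.081, 0.094, 0.825)
t=4.200: state=(0.077, 0.081, 0.842)
t=4.400: state=(0.074, 0.070, 0.857)
t=4.560: state=(0.071, 0.062, 0.867)
compare at T: S=0.071, I=0.062, R=0.867

largest component: R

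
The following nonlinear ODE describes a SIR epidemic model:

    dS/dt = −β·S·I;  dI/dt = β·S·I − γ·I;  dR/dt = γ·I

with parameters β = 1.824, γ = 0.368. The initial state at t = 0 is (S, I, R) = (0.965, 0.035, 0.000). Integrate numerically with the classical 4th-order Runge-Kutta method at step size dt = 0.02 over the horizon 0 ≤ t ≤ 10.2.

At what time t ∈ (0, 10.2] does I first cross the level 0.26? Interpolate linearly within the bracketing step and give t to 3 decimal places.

t = 1.688

t=0.000: state=(0.965, 0.035, 0.000)
step 1 (dt=0.02): k1=(-0.062, 0.049, 0.013), k2=(-0.062, 0.049, 0.013), k3=(-0.062, 0.049, 0.013), k4=(-0.063, 0.050, 0.013); state += dt/6·(k1+2k2+2k3+k4)
t=0.020: state=(0.964, 0.036, 0.000)
t=0.040: state=(0.962, 0.037, 0.001)
t=0.060: state=(0.961, 0.038, 0.001)
continuing one RK4 step at a time; state shown every 25 steps (Δt=0.5):
t=0.500: state=(0.922, 0.069, 0.009)
t=1.000: state=(0.844, 0.129, 0.027)
t=1.500: state=(0.722, 0.220, 0.059)
t=1.680: state=(0.667, 0.258, 0.074)
next step: t=1.700: state=(0.661, 0.263, 0.076) — I has crossed 0.26
linear interpolation between t=1.680 (0.25821) and t=1.700 (0.26260) → t≈1.688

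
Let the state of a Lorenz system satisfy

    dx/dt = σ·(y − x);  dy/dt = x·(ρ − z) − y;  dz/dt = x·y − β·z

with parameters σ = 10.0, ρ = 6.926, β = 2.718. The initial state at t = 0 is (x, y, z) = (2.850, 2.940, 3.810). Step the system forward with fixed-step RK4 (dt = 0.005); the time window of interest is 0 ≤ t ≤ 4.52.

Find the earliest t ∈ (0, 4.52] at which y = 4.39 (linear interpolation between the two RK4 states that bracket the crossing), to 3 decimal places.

t = 0.230

t=0.000: state=(2.850, 2.940, 3.810)
step 1 (dt=0.005): k1=(0.900, 5.941, -1.977), k2=(1.026, 5.947, -1.914), k3=(1.023, 5.947, -1.914), k4=(1.146, 5.954, -1.851); state += dt/6·(k1+2k2+2k3+k4)
t=0.005: state=(2.855, 2.970, 3.800)
t=0.010: state=(2.861, 3.000, 3.791)
t=0.015: state=(2.869, 3.029, 3.783)
continuing one RK4 step at a time; state shown every 40 steps (Δt=0.2):
t=0.200: state=(3.637, 4.202, 4.014)
t=0.225: state=(3.780, 4.359, 4.135)
next step: t=0.230: state=(3.809, 4.390, 4.161) — y has crossed 4.39
linear interpolation between t=0.225 (4.35922) and t=0.230 (4.39005) → t≈0.230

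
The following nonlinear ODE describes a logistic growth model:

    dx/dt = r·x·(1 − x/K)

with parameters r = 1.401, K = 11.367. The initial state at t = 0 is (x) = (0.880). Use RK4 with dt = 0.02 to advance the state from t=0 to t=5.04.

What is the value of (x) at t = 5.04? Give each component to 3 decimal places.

t=0.000: state=(0.880)
step 1 (dt=0.02): k1=(1.137), k2=(1.151), k3=(1.151), k4=(1.165); state += dt/6·(k1+2k2+2k3+k4)
t=0.020: state=(0.903)
t=0.040: state=(0.927)
t=0.060: state=(0.951)
continuing one RK4 step at a time; state shown every 10 steps (Δt=0.2):
t=0.200: state=(1.136)
t=0.400: state=(1.456)
t=0.600: state=(1.851)
t=0.800: state=(2.327)
t=1.000: state=(2.888)
t=1.200: state=(3.532)
t=1.400: state=(4.247)
t=1.600: state=(5.015)
t=1.800: state=(5.808)
t=2.000: state=(6.596)
t=2.200: state=(7.350)
t=2.400: state=(8.045)
t=2.600: state=(8.664)
t=2.800: state=(9.198)
t=3.000: state=(9.648)
t=3.200: state=(10.018)
t=3.400: state=(10.317)
t=3.600: state=(10.556)
t=3.800: state=(10.743)
t=4.000: state=(10.889)
t=4.200: state=(11.002)
t=4.400: state=(11.089)
t=4.600: state=(11.156)
t=4.800: state=(11.207)
t=5.000: state=(11.245)
t=5.040: state=(11.252)

(x) = (11.252)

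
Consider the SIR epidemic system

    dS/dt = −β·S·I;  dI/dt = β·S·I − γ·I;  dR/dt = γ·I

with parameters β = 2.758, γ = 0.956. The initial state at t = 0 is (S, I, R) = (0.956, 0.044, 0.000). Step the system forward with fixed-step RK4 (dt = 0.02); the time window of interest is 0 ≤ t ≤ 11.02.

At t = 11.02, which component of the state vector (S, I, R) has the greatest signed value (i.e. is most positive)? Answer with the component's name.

t=0.000: state=(0.956, 0.044, 0.000)
step 1 (dt=0.02): k1=(-0.116, 0.074, 0.042), k2=(-0.118, 0.075, 0.043), k3=(-0.118, 0.075, 0.043), k4=(-0.120, 0.076, 0.043); state += dt/6·(k1+2k2+2k3+k4)
t=0.020: state=(0.954, 0.046, 0.001)
t=0.040: state=(0.951, 0.047, 0.002)
t=0.060: state=(0.949, 0.049, 0.003)
continuing one RK4 step at a time; state shown every 25 steps (Δt=0.5):
t=0.500: state=(0.871, 0.097, 0.032)
t=1.000: state=(0.721, 0.181, 0.098)
t=1.500: state=(0.528, 0.266, 0.206)
t=2.000: state=(0.354, 0.302, 0.344)
t=2.500: state=(0.236, 0.279, 0.485)
t=3.000: state=(0.166, 0.227, 0.606)
t=3.500: state=(0.126, 0.172, 0.702)
t=4.000: state=(0.103, 0.125, 0.772)
t=4.500: state=(0.089, 0.088, 0.823)
t=5.000: state=(0.080, 0.061, 0.858)
t=5.500: state=(0.075, 0.042, 0.883)
t=6.000: state=(0.071, 0.029, 0.900)
t=6.500: state=(0.069, 0.020, 0.911)
t=7.000: state=(0.067, 0.014, 0.919)
t=7.500: state=(0.066, 0.009, 0.924)
t=8.000: state=(0.066, 0.006, 0.928)
t=8.500: state=(0.065, 0.004, 0.931)
t=9.000: state=(0.065, 0.003, 0.932)
t=9.500: state=(0.065, 0.002, 0.933)
t=10.000: state=(0.065, 0.001, 0.934)
t=10.500: state=(0.064, 0.001, 0.935)
t=11.000: state=(0.064, 0.001, 0.935)
t=11.020: state=(0.064, 0.001, 0.935)
compare at T: S=0.064, I=0.001, R=0.935

largest component: R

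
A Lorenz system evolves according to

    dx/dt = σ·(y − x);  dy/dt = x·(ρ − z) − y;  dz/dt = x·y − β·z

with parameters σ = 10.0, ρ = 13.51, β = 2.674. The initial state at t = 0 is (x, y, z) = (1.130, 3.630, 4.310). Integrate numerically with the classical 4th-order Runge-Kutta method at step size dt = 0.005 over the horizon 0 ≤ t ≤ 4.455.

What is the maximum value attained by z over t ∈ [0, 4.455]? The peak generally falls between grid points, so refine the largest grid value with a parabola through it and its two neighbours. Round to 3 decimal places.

t=0.000: state=(1.130, 3.630, 4.310)
step 1 (dt=0.005): k1=(25.000, 6.766, -7.423), k2=(24.544, 7.346, -7.126), k3=(24.570, 7.333, -7.131), k4=(24.138, 7.904, -6.836); state += dt/6·(k1+2k2+2k3+k4)
t=0.005: state=(1.253, 3.667, 4.274)
t=0.010: state=(1.372, 3.709, 4.242)
t=0.015: state=(1.487, 3.757, 4.212)
continuing one RK4 step at a time; state shown every 40 steps (Δt=0.2):
t=0.200: state=(5.599, 8.347, 5.881)
t=0.400: state=(9.812, 9.409, 17.082)
t=0.600: state=(4.502, 1.813, 15.666)
t=0.800: state=(1.978, 1.801, 9.829)
t=1.000: state=(2.790, 3.737, 6.714)
t=1.200: state=(5.937, 8.077, 8.057)
t=1.400: state=(8.745, 8.292, 16.019)
t=1.600: state=(4.952, 2.967, 14.979)
t=1.800: state=(3.052, 3.012, 10.289)
t=2.000: state=(4.214, 5.358, 8.295)
t=2.200: state=(7.120, 8.479, 11.409)
t=2.400: state=(7.279, 5.970, 15.783)
t=2.600: state=(4.448, 3.517, 13.063)
t=2.800: state=(4.031, 4.452, 10.031)
t=3.000: state=(5.741, 6.881, 10.226)
t=3.200: state=(7.309, 7.330, 13.908)
t=3.400: state=(5.794, 4.711, 14.264)
t=3.600: state=(4.474, 4.345, 11.625)
t=3.800: state=(5.143, 5.847, 10.515)
t=4.000: state=(6.626, 7.145, 12.407)
t=4.200: state=(6.439, 5.792, 14.132)
t=4.400: state=(5.106, 4.665, 12.704)
t=4.455: state=(4.924, 4.705, 12.163)
largest grid value and its neighbours: z(0.465)=18.71021, z(0.470)=18.71868, z(0.475)=18.71215
parabola through these three points peaks at t≈0.470 with z≈18.71871

max z = 18.719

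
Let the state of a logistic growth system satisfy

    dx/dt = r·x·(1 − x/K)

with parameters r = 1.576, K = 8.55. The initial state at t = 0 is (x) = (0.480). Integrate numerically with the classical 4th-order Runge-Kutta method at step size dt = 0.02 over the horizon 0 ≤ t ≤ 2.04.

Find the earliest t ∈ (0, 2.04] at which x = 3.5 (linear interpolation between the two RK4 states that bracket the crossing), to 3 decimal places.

t=0.000: state=(0.480)
step 1 (dt=0.02): k1=(0.714), k2=(0.724), k3=(0.724), k4=(0.734); state += dt/6·(k1+2k2+2k3+k4)
t=0.020: state=(0.494)
t=0.040: state=(0.509)
t=0.060: state=(0.525)
continuing one RK4 step at a time; state shown every 5 steps (Δt=0.1):
t=0.100: state=(0.557)
t=0.200: state=(0.644)
t=0.300: state=(0.745)
t=0.400: state=(0.859)
t=0.500: state=(0.989)
t=0.600: state=(1.135)
t=0.700: state=(1.300)
t=0.800: state=(1.483)
t=0.900: state=(1.686)
t=1.000: state=(1.910)
t=1.100: state=(2.154)
t=1.200: state=(2.417)
t=1.300: state=(2.700)
t=1.400: state=(2.999)
t=1.500: state=(3.313)
t=1.540: state=(3.441)
next step: t=1.560: state=(3.506) — x has crossed 3.5
linear interpolation between t=1.540 (3.44133) and t=1.560 (3.50633) → t≈1.558

t = 1.558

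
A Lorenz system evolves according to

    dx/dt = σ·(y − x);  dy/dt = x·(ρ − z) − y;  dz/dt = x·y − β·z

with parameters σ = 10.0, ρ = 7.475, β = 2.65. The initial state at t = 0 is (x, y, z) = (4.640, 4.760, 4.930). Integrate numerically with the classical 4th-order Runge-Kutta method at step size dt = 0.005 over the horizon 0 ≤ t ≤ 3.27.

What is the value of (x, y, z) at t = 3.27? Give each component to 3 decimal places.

t=0.000: state=(4.640, 4.760, 4.930)
step 1 (dt=0.005): k1=(1.200, 7.049, 9.022), k2=(1.346, 6.934, 9.058), k3=(1.340, 6.935, 9.058), k4=(1.480, 6.821, 9.095); state += dt/6·(k1+2k2+2k3+k4)
t=0.005: state=(4.647, 4.795, 4.975)
t=0.010: state=(4.655, 4.828, 5.021)
t=0.015: state=(4.664, 4.861, 5.067)
continuing one RK4 step at a time; state shown every 40 steps (Δt=0.2):
t=0.200: state=(5.150, 5.254, 6.873)
t=0.400: state=(4.733, 4.284, 7.779)
t=0.600: state=(3.835, 3.481, 7.069)
t=0.800: state=(3.474, 3.464, 6.060)
t=1.000: state=(3.716, 3.940, 5.616)
t=1.200: state=(4.232, 4.483, 5.945)
t=1.400: state=(4.554, 4.597, 6.669)
t=1.600: state=(4.399, 4.231, 7.017)
t=1.800: state=(4.040, 3.887, 6.755)
t=2.000: state=(3.871, 3.860, 6.318)
t=2.200: state=(3.972, 4.071, 6.124)
t=2.400: state=(4.192, 4.294, 6.274)
t=2.600: state=(4.314, 4.326, 6.566)
t=2.800: state=(4.247, 4.179, 6.699)
t=3.000: state=(4.102, 4.038, 6.592)
t=3.200: state=(4.031, 4.027, 6.410)
t=3.270: state=(4.035, 4.051, 6.365)

(x, y, z) = (4.035, 4.051, 6.365)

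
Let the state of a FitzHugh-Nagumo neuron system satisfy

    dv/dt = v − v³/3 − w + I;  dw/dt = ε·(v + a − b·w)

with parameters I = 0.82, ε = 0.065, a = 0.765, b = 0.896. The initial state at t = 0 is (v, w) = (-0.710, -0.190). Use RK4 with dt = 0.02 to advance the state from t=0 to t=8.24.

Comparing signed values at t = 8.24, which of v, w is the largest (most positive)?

largest component: v

t=0.000: state=(-0.710, -0.190)
step 1 (dt=0.02): k1=(0.419, 0.015), k2=(0.421, 0.015), k3=(0.421, 0.015), k4=(0.423, 0.015); state += dt/6·(k1+2k2+2k3+k4)
t=0.020: state=(-0.702, -0.190)
t=0.040: state=(-0.693, -0.189)
t=0.060: state=(-0.684, -0.189)
continuing one RK4 step at a time; state shown every 25 steps (Δt=0.5):
t=0.500: state=(-0.468, -0.179)
t=1.000: state=(-0.120, -0.159)
t=1.500: state=(0.425, -0.126)
t=2.000: state=(1.180, -0.072)
t=2.500: state=(1.768, 0.003)
t=3.000: state=(1.969, 0.088)
t=3.500: state=(1.996, 0.173)
t=4.000: state=(1.980, 0.257)
t=4.500: state=(1.955, 0.337)
t=5.000: state=(1.928, 0.414)
t=5.500: state=(1.900, 0.488)
t=6.000: state=(1.873, 0.559)
t=6.500: state=(1.845, 0.627)
t=7.000: state=(1.817, 0.692)
t=7.500: state=(1.790, 0.754)
t=8.000: state=(1.762, 0.814)
t=8.240: state=(1.749, 0.842)
compare at T: v=1.749, w=0.842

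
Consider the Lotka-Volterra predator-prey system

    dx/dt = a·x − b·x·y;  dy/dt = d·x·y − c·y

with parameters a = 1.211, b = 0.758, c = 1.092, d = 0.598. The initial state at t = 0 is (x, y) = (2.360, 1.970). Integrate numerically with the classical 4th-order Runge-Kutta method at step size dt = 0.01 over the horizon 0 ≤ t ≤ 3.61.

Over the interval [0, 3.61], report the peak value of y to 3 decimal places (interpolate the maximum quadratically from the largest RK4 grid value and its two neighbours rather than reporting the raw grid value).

max y = 2.193

t=0.000: state=(2.360, 1.970)
step 1 (dt=0.01): k1=(-0.666, 0.629), k2=(-0.671, 0.626), k3=(-0.671, 0.626), k4=(-0.675, 0.623); state += dt/6·(k1+2k2+2k3+k4)
t=0.010: state=(2.353, 1.976)
t=0.020: state=(2.346, 1.982)
t=0.030: state=(2.340, 1.989)
continuing one RK4 step at a time; state shown every 20 steps (Δt=0.2):
t=0.200: state=(2.211, 2.082)
t=0.400: state=(2.041, 2.158)
t=0.600: state=(1.869, 2.192)
t=0.800: state=(1.709, 2.182)
t=1.000: state=(1.569, 2.133)
t=1.200: state=(1.455, 2.054)
t=1.400: state=(1.368, 1.954)
t=1.600: state=(1.307, 1.842)
t=1.800: state=(1.270, 1.727)
t=2.000: state=(1.256, 1.614)
t=2.200: state=(1.263, 1.508)
t=2.400: state=(1.290, 1.412)
t=2.600: state=(1.336, 1.328)
t=2.800: state=(1.399, 1.257)
t=3.000: state=(1.480, 1.200)
t=3.200: state=(1.577, 1.158)
t=3.400: state=(1.690, 1.131)
t=3.600: state=(1.815, 1.121)
t=3.610: state=(1.822, 1.121)
largest grid value and its neighbours: y(0.640)=2.19305, y(0.650)=2.19313, y(0.660)=2.19310
parabola through these three points peaks at t≈0.652 with y≈2.19313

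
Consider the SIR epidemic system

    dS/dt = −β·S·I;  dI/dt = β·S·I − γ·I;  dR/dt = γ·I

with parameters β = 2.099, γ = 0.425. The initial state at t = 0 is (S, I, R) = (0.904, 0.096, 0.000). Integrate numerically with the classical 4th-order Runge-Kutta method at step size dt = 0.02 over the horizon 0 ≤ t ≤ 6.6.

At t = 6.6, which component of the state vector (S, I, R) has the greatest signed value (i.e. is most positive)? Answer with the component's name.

largest component: R

t=0.000: state=(0.904, 0.096, 0.000)
step 1 (dt=0.02): k1=(-0.182, 0.141, 0.041), k2=(-0.184, 0.143, 0.041), k3=(-0.184, 0.143, 0.041), k4=(-0.187, 0.145, 0.042); state += dt/6·(k1+2k2+2k3+k4)
t=0.020: state=(0.900, 0.099, 0.001)
t=0.040: state=(0.897, 0.102, 0.002)
t=0.060: state=(0.893, 0.105, 0.003)
continuing one RK4 step at a time; state shown every 25 steps (Δt=0.5):
t=0.500: state=(0.781, 0.189, 0.029)
t=1.000: state=(0.600, 0.317, 0.083)
t=1.500: state=(0.403, 0.433, 0.163)
t=2.000: state=(0.247, 0.490, 0.263)
t=2.500: state=(0.147, 0.485, 0.367)
t=3.000: state=(0.090, 0.443, 0.466)
t=3.500: state=(0.058, 0.387, 0.555)
t=4.000: state=(0.040, 0.329, 0.631)
t=4.500: state=(0.029, 0.276, 0.695)
t=5.000: state=(0.022, 0.229, 0.748)
t=5.500: state=(0.018, 0.189, 0.793)
t=6.000: state=(0.015, 0.156, 0.829)
t=6.500: state=(0.013, 0.128, 0.859)
t=6.600: state=(0.013, 0.123, 0.865)
compare at T: S=0.013, I=0.123, R=0.865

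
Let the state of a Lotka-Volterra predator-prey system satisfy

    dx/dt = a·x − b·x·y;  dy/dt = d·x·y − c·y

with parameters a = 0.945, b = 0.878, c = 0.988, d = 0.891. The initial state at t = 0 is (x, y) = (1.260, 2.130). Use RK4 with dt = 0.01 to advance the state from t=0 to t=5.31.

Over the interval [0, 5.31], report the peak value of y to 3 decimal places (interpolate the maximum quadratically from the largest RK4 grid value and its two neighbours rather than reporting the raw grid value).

t=0.000: state=(1.260, 2.130)
step 1 (dt=0.01): k1=(-1.166, 0.287), k2=(-1.162, 0.276), k3=(-1.162, 0.276), k4=(-1.158, 0.265); state += dt/6·(k1+2k2+2k3+k4)
t=0.010: state=(1.248, 2.133)
t=0.020: state=(1.237, 2.135)
t=0.030: state=(1.225, 2.138)
continuing one RK4 step at a time; state shown every 20 steps (Δt=0.2):
t=0.200: state=(1.044, 2.145)
t=0.400: state=(0.869, 2.087)
t=0.600: state=(0.735, 1.975)
t=0.800: state=(0.635, 1.830)
t=1.000: state=(0.564, 1.671)
t=1.200: state=(0.516, 1.509)
t=1.400: state=(0.485, 1.354)
t=1.600: state=(0.468, 1.209)
t=1.800: state=(0.462, 1.078)
t=2.000: state=(0.467, 0.961)
t=2.200: state=(0.481, 0.858)
t=2.400: state=(0.504, 0.769)
t=2.600: state=(0.535, 0.692)
t=2.800: state=(0.576, 0.627)
t=3.000: state=(0.626, 0.573)
t=3.200: state=(0.687, 0.528)
t=3.400: state=(0.759, 0.493)
t=3.600: state=(0.843, 0.467)
t=3.800: state=(0.940, 0.449)
t=4.000: state=(1.050, 0.440)
t=4.200: state=(1.175, 0.440)
t=4.400: state=(1.313, 0.450)
t=4.600: state=(1.462, 0.473)
t=4.800: state=(1.621, 0.511)
t=5.000: state=(1.782, 0.568)
t=5.200: state=(1.935, 0.649)
t=5.310: state=(2.011, 0.707)
largest grid value and its neighbours: y(0.130)=2.14926, y(0.140)=2.14928, y(0.150)=2.14911
parabola through these three points peaks at t≈0.136 with y≈2.14930

max y = 2.149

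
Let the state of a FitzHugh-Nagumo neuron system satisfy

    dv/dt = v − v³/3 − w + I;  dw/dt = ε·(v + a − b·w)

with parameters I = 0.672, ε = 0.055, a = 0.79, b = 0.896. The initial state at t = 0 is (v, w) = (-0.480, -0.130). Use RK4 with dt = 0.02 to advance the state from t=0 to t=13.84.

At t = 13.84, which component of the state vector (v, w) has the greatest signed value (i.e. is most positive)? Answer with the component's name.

largest component: v

t=0.000: state=(-0.480, -0.130)
step 1 (dt=0.02): k1=(0.359, 0.023), k2=(0.361, 0.024), k3=(0.361, 0.024), k4=(0.364, 0.024); state += dt/6·(k1+2k2+2k3+k4)
t=0.020: state=(-0.473, -0.130)
t=0.040: state=(-0.465, -0.129)
t=0.060: state=(-0.458, -0.129)
continuing one RK4 step at a time; state shown every 25 steps (Δt=0.5):
t=0.500: state=(-0.262, -0.116)
t=1.000: state=(0.075, -0.094)
t=1.500: state=(0.601, -0.062)
t=2.000: state=(1.270, -0.013)
t=2.500: state=(1.746, 0.050)
t=3.000: state=(1.910, 0.121)
t=3.500: state=(1.936, 0.192)
t=4.000: state=(1.924, 0.261)
t=4.500: state=(1.902, 0.328)
t=5.000: state=(1.878, 0.393)
t=5.500: state=(1.853, 0.455)
t=6.000: state=(1.827, 0.516)
t=6.500: state=(1.802, 0.574)
t=7.000: state=(1.777, 0.630)
t=7.500: state=(1.751, 0.684)
t=8.000: state=(1.726, 0.736)
t=8.500: state=(1.700, 0.786)
t=9.000: state=(1.674, 0.834)
t=9.500: state=(1.648, 0.881)
t=10.000: state=(1.622, 0.925)
t=10.500: state=(1.595, 0.968)
t=11.000: state=(1.568, 1.008)
t=11.500: state=(1.541, 1.048)
t=12.000: state=(1.514, 1.085)
t=12.500: state=(1.486, 1.121)
t=13.000: state=(1.457, 1.155)
t=13.500: state=(1.428, 1.188)
t=13.840: state=(1.408, 1.209)
compare at T: v=1.408, w=1.209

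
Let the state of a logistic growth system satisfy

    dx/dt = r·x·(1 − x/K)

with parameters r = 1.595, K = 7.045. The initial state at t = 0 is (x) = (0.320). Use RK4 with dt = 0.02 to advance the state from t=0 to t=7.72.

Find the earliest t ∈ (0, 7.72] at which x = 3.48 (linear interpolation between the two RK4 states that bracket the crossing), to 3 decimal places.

t=0.000: state=(0.320)
step 1 (dt=0.02): k1=(0.487), k2=(0.494), k3=(0.494), k4=(0.502); state += dt/6·(k1+2k2+2k3+k4)
t=0.020: state=(0.330)
t=0.040: state=(0.340)
t=0.060: state=(0.351)
continuing one RK4 step at a time; state shown every 25 steps (Δt=0.5):
t=0.500: state=(0.673)
t=1.000: state=(1.338)
t=1.500: state=(2.412)
t=1.880: state=(3.440)
next step: t=1.900: state=(3.496) — x has crossed 3.48
linear interpolation between t=1.880 (3.44032) and t=1.900 (3.49649) → t≈1.894

t = 1.894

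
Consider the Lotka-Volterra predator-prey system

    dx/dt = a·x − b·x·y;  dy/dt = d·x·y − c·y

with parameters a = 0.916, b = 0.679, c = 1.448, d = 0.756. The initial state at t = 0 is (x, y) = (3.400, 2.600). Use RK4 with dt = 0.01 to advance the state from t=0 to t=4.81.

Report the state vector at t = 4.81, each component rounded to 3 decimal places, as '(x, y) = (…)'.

(x, y) = (3.292, 0.546)

t=0.000: state=(3.400, 2.600)
step 1 (dt=0.01): k1=(-2.888, 2.918), k2=(-2.909, 2.906), k3=(-2.909, 2.906), k4=(-2.930, 2.893); state += dt/6·(k1+2k2+2k3+k4)
t=0.010: state=(3.371, 2.629)
t=0.020: state=(3.341, 2.658)
t=0.030: state=(3.312, 2.686)
continuing one RK4 step at a time; state shown every 20 steps (Δt=0.2):
t=0.200: state=(2.766, 3.105)
t=0.400: state=(2.134, 3.364)
t=0.600: state=(1.621, 3.338)
t=0.800: state=(1.255, 3.101)
t=1.000: state=(1.013, 2.752)
t=1.200: state=(0.859, 2.371)
t=1.400: state=(0.767, 2.005)
t=1.600: state=(0.717, 1.679)
t=1.800: state=(0.700, 1.398)
t=2.000: state=(0.706, 1.164)
t=2.200: state=(0.734, 0.971)
t=2.400: state=(0.782, 0.815)
t=2.600: state=(0.848, 0.690)
t=2.800: state=(0.934, 0.591)
t=3.000: state=(1.041, 0.513)
t=3.200: state=(1.171, 0.454)
t=3.400: state=(1.326, 0.410)
t=3.600: state=(1.510, 0.380)
t=3.800: state=(1.724, 0.363)
t=4.000: state=(1.972, 0.360)
t=4.200: state=(2.254, 0.370)
t=4.400: state=(2.570, 0.399)
t=4.600: state=(2.915, 0.452)
t=4.800: state=(3.274, 0.540)
t=4.810: state=(3.292, 0.546)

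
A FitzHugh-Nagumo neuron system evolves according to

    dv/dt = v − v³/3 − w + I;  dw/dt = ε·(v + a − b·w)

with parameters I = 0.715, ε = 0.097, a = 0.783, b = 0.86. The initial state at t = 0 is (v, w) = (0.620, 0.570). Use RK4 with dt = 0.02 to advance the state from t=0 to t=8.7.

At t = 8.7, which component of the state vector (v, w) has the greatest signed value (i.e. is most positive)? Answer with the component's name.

largest component: w

t=0.000: state=(0.620, 0.570)
step 1 (dt=0.02): k1=(0.686, 0.089), k2=(0.689, 0.089), k3=(0.689, 0.089), k4=(0.692, 0.090); state += dt/6·(k1+2k2+2k3+k4)
t=0.020: state=(0.634, 0.572)
t=0.040: state=(0.648, 0.574)
t=0.060: state=(0.662, 0.575)
continuing one RK4 step at a time; state shown every 25 steps (Δt=0.5):
t=0.500: state=(0.991, 0.622)
t=1.000: state=(1.333, 0.689)
t=1.500: state=(1.541, 0.767)
t=2.000: state=(1.620, 0.849)
t=2.500: state=(1.628, 0.929)
t=3.000: state=(1.605, 1.005)
t=3.500: state=(1.569, 1.076)
t=4.000: state=(1.527, 1.143)
t=4.500: state=(1.482, 1.205)
t=5.000: state=(1.434, 1.262)
t=5.500: state=(1.385, 1.315)
t=6.000: state=(1.334, 1.363)
t=6.500: state=(1.280, 1.406)
t=7.000: state=(1.223, 1.446)
t=7.500: state=(1.162, 1.480)
t=8.000: state=(1.096, 1.511)
t=8.500: state=(1.023, 1.537)
t=8.700: state=(0.991, 1.546)
compare at T: v=0.991, w=1.546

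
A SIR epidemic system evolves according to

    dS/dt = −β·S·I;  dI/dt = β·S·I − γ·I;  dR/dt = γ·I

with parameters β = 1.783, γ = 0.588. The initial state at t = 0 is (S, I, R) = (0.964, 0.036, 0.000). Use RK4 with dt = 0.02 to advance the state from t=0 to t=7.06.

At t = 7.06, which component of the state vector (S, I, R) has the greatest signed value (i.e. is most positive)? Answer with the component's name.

t=0.000: state=(0.964, 0.036, 0.000)
step 1 (dt=0.02): k1=(-0.062, 0.041, 0.021), k2=(-0.063, 0.041, 0.021), k3=(-0.063, 0.041, 0.021), k4=(-0.063, 0.042, 0.022); state += dt/6·(k1+2k2+2k3+k4)
t=0.020: state=(0.963, 0.037, 0.000)
t=0.040: state=(0.961, 0.038, 0.001)
t=0.060: state=(0.960, 0.039, 0.001)
continuing one RK4 step at a time; state shown every 25 steps (Δt=0.5):
t=0.500: state=(0.924, 0.062, 0.014)
t=1.000: state=(0.859, 0.103, 0.038)
t=1.500: state=(0.765, 0.159, 0.076)
t=2.000: state=(0.646, 0.222, 0.132)
t=2.500: state=(0.516, 0.278, 0.206)
t=3.000: state=(0.396, 0.311, 0.293)
t=3.500: state=(0.299, 0.315, 0.386)
t=4.000: state=(0.227, 0.296, 0.476)
t=4.500: state=(0.177, 0.264, 0.559)
t=5.000: state=(0.142, 0.227, 0.631)
t=5.500: state=(0.118, 0.190, 0.692)
t=6.000: state=(0.101, 0.156, 0.743)
t=6.500: state=(0.089, 0.126, 0.784)
t=7.000: state=(0.081, 0.102, 0.818)
t=7.060: state=(0.080, 0.099, 0.821)
compare at T: S=0.080, I=0.099, R=0.821

largest component: R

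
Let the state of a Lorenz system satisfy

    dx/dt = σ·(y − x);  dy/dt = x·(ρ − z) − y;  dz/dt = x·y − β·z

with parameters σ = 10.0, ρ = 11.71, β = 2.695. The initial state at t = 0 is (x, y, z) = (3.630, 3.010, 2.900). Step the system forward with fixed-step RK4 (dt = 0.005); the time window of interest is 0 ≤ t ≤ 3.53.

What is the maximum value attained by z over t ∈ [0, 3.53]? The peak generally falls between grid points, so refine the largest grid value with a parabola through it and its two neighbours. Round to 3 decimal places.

max z = 15.939

t=0.000: state=(3.630, 3.010, 2.900)
step 1 (dt=0.005): k1=(-6.200, 28.970, 3.111), k2=(-5.321, 28.733, 3.305), k3=(-5.349, 28.751, 3.308), k4=(-4.495, 28.531, 3.504); state += dt/6·(k1+2k2+2k3+k4)
t=0.005: state=(3.603, 3.154, 2.917)
t=0.010: state=(3.585, 3.295, 2.935)
t=0.015: state=(3.574, 3.435, 2.956)
continuing one RK4 step at a time; state shown every 40 steps (Δt=0.2):
t=0.200: state=(6.268, 8.611, 6.210)
t=0.400: state=(8.686, 7.536, 15.343)
t=0.600: state=(4.086, 2.106, 13.119)
t=0.800: state=(2.265, 2.185, 8.489)
t=1.000: state=(3.089, 3.952, 6.165)
t=1.200: state=(5.671, 7.268, 7.553)
t=1.400: state=(7.657, 7.423, 13.136)
t=1.600: state=(5.151, 3.654, 13.009)
t=1.800: state=(3.459, 3.278, 9.587)
t=2.000: state=(4.089, 4.825, 7.869)
t=2.200: state=(5.999, 6.964, 9.407)
t=2.400: state=(6.718, 6.279, 12.594)
t=2.600: state=(5.034, 4.185, 11.931)
t=2.800: state=(4.172, 4.179, 9.710)
t=3.000: state=(4.870, 5.481, 9.000)
t=3.200: state=(6.089, 6.511, 10.574)
t=3.400: state=(6.016, 5.551, 12.045)
t=3.530: state=(5.290, 4.731, 11.634)
largest grid value and its neighbours: z(0.445)=15.93210, z(0.450)=15.93896, z(0.455)=15.93514
parabola through these three points peaks at t≈0.451 with z≈15.93907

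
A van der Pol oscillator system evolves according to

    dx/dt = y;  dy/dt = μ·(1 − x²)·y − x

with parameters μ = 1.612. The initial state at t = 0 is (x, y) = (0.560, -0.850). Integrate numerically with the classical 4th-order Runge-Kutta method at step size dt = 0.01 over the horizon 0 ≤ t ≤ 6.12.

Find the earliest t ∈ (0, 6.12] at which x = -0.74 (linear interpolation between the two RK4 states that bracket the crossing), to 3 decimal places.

t = 0.767

t=0.000: state=(0.560, -0.850)
step 1 (dt=0.01): k1=(-0.850, -1.501), k2=(-0.858, -1.511), k3=(-0.858, -1.511), k4=(-0.865, -1.522); state += dt/6·(k1+2k2+2k3+k4)
t=0.010: state=(0.551, -0.865)
t=0.020: state=(0.543, -0.880)
t=0.030: state=(0.534, -0.896)
continuing one RK4 step at a time; state shown every 20 steps (Δt=0.2):
t=0.200: state=(0.357, -1.200)
t=0.400: state=(0.071, -1.681)
t=0.600: state=(-0.324, -2.276)
t=0.760: state=(-0.722, -2.651)
next step: t=0.770: state=(-0.748, -2.663) — x has crossed -0.74
linear interpolation between t=0.760 (-0.72156) and t=0.770 (-0.74813) → t≈0.767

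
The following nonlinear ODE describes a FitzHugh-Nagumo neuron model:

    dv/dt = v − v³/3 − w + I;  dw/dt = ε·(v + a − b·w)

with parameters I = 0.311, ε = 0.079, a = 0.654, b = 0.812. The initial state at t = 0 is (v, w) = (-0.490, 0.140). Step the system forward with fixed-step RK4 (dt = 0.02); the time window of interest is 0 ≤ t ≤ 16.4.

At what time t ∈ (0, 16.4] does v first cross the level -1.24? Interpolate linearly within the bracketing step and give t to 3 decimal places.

t=0.000: state=(-0.490, 0.140)
step 1 (dt=0.02): k1=(-0.280, 0.004), k2=(-0.282, 0.004), k3=(-0.282, 0.004), k4=(-0.284, 0.004); state += dt/6·(k1+2k2+2k3+k4)
t=0.020: state=(-0.496, 0.140)
t=0.040: state=(-0.501, 0.140)
t=0.060: state=(-0.507, 0.140)
continuing one RK4 step at a time; state shown every 50 steps (Δt=1):
t=1.000: state=(-0.876, 0.130)
t=1.780: state=(-1.232, 0.099)
next step: t=1.800: state=(-1.240, 0.098) — v has crossed -1.24
linear interpolation between t=1.780 (-1.23243) and t=1.800 (-1.24031) → t≈1.799

t = 1.799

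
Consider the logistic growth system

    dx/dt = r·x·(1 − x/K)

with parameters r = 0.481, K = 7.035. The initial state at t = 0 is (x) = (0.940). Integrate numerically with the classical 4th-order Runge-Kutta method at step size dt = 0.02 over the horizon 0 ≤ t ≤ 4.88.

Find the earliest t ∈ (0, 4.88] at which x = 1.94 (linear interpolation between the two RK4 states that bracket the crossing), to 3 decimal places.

t=0.000: state=(0.940)
step 1 (dt=0.02): k1=(0.392), k2=(0.393), k3=(0.393), k4=(0.394); state += dt/6·(k1+2k2+2k3+k4)
t=0.020: state=(0.948)
t=0.040: state=(0.956)
t=0.060: state=(0.964)
continuing one RK4 step at a time; state shown every 10 steps (Δt=0.2):
t=0.200: state=(1.021)
t=0.400: state=(1.108)
t=0.600: state=(1.201)
t=0.800: state=(1.300)
t=1.000: state=(1.405)
t=1.200: state=(1.516)
t=1.400: state=(1.634)
t=1.600: state=(1.757)
t=1.800: state=(1.887)
t=1.860: state=(1.927)
next step: t=1.880: state=(1.941) — x has crossed 1.94
linear interpolation between t=1.860 (1.92722) and t=1.880 (1.94071) → t≈1.879

t = 1.879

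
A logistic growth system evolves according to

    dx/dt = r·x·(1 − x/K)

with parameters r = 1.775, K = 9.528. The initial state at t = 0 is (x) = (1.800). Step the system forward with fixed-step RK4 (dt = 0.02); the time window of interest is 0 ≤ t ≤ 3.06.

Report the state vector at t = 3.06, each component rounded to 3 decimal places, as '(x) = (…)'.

(x) = (9.352)

t=0.000: state=(1.800)
step 1 (dt=0.02): k1=(2.591), k2=(2.620), k3=(2.620), k4=(2.649); state += dt/6·(k1+2k2+2k3+k4)
t=0.020: state=(1.852)
t=0.040: state=(1.906)
t=0.060: state=(1.961)
continuing one RK4 step at a time; state shown every 5 steps (Δt=0.1):
t=0.100: state=(2.074)
t=0.200: state=(2.376)
t=0.300: state=(2.706)
t=0.400: state=(3.063)
t=0.500: state=(3.443)
t=0.600: state=(3.842)
t=0.700: state=(4.255)
t=0.800: state=(4.676)
t=0.900: state=(5.098)
t=1.000: state=(5.515)
t=1.100: state=(5.921)
t=1.200: state=(6.309)
t=1.300: state=(6.676)
t=1.400: state=(7.018)
t=1.500: state=(7.332)
t=1.600: state=(7.617)
t=1.700: state=(7.874)
t=1.800: state=(8.103)
t=1.900: state=(8.305)
t=2.000: state=(8.482)
t=2.100: state=(8.636)
t=2.200: state=(8.770)
t=2.300: state=(8.885)
t=2.400: state=(8.983)
t=2.500: state=(9.068)
t=2.600: state=(9.139)
t=2.700: state=(9.200)
t=2.800: state=(9.252)
t=2.900: state=(9.296)
t=3.000: state=(9.333)
t=3.060: state=(9.352)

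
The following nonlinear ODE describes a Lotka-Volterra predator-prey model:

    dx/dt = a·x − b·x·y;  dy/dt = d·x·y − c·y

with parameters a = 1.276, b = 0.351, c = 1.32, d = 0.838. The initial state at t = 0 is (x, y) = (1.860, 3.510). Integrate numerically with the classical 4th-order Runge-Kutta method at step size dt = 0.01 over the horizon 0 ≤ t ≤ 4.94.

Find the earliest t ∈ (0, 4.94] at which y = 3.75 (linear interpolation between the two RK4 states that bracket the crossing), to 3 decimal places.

t = 0.273

t=0.000: state=(1.860, 3.510)
step 1 (dt=0.01): k1=(0.082, 0.838), k2=(0.079, 0.840), k3=(0.079, 0.840), k4=(0.076, 0.842); state += dt/6·(k1+2k2+2k3+k4)
t=0.010: state=(1.861, 3.518)
t=0.020: state=(1.862, 3.527)
t=0.030: state=(1.862, 3.535)
continuing one RK4 step at a time; state shown every 20 steps (Δt=0.2):
t=0.200: state=(1.865, 3.684)
t=0.270: state=(1.861, 3.747)
next step: t=0.280: state=(1.861, 3.756) — y has crossed 3.75
linear interpolation between t=0.270 (3.74721) and t=0.280 (3.75620) → t≈0.273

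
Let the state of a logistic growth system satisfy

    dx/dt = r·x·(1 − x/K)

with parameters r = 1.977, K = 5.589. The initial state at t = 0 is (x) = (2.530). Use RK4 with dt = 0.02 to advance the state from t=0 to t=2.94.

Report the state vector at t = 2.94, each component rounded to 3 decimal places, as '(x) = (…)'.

(x) = (5.569)

t=0.000: state=(2.530)
step 1 (dt=0.02): k1=(2.738), k2=(2.742), k3=(2.742), k4=(2.747); state += dt/6·(k1+2k2+2k3+k4)
t=0.020: state=(2.585)
t=0.040: state=(2.640)
t=0.060: state=(2.695)
continuing one RK4 step at a time; state shown every 5 steps (Δt=0.1):
t=0.100: state=(2.805)
t=0.200: state=(3.081)
t=0.300: state=(3.350)
t=0.400: state=(3.610)
t=0.500: state=(3.855)
t=0.600: state=(4.082)
t=0.700: state=(4.289)
t=0.800: state=(4.476)
t=0.900: state=(4.642)
t=1.000: state=(4.787)
t=1.100: state=(4.914)
t=1.200: state=(5.023)
t=1.300: state=(5.116)
t=1.400: state=(5.195)
t=1.500: state=(5.261)
t=1.600: state=(5.317)
t=1.700: state=(5.364)
t=1.800: state=(5.403)
t=1.900: state=(5.435)
t=2.000: state=(5.462)
t=2.100: state=(5.485)
t=2.200: state=(5.503)
t=2.300: state=(5.518)
t=2.400: state=(5.531)
t=2.500: state=(5.541)
t=2.600: state=(5.550)
t=2.700: state=(5.557)
t=2.800: state=(5.562)
t=2.900: state=(5.567)
t=2.940: state=(5.569)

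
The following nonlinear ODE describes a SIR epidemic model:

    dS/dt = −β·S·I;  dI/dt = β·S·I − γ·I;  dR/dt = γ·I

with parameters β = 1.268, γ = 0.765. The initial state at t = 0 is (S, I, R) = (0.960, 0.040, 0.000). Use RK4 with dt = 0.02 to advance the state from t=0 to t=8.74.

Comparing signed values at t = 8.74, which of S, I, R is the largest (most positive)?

largest component: R

t=0.000: state=(0.960, 0.040, 0.000)
step 1 (dt=0.02): k1=(-0.049, 0.018, 0.031), k2=(-0.049, 0.018, 0.031), k3=(-0.049, 0.018, 0.031), k4=(-0.049, 0.018, 0.031); state += dt/6·(k1+2k2+2k3+k4)
t=0.020: state=(0.959, 0.040, 0.001)
t=0.040: state=(0.958, 0.041, 0.001)
t=0.060: state=(0.957, 0.041, 0.002)
continuing one RK4 step at a time; state shown every 25 steps (Δt=0.5):
t=0.500: state=(0.933, 0.050, 0.017)
t=1.000: state=(0.901, 0.061, 0.038)
t=1.500: state=(0.864, 0.072, 0.064)
t=2.000: state=(0.822, 0.084, 0.094)
t=2.500: state=(0.776, 0.096, 0.128)
t=3.000: state=(0.728, 0.105, 0.167)
t=3.500: state=(0.680, 0.112, 0.208)
t=4.000: state=(0.632, 0.116, 0.252)
t=4.500: state=(0.587, 0.116, 0.296)
t=5.000: state=(0.546, 0.114, 0.340)
t=5.500: state=(0.509, 0.108, 0.383)
t=6.000: state=(0.476, 0.101, 0.423)
t=6.500: state=(0.448, 0.092, 0.460)
t=7.000: state=(0.424, 0.083, 0.493)
t=7.500: state=(0.403, 0.073, 0.523)
t=8.000: state=(0.386, 0.064, 0.550)
t=8.500: state=(0.372, 0.056, 0.573)
t=8.740: state=(0.366, 0.052, 0.582)
compare at T: S=0.366, I=0.052, R=0.582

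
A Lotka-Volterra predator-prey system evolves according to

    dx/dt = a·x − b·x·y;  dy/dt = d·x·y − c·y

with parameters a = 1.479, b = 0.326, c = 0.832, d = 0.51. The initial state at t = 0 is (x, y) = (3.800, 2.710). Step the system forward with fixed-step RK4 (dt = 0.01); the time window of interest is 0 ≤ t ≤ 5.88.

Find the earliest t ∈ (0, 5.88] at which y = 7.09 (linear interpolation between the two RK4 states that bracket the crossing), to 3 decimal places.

t = 0.748

t=0.000: state=(3.800, 2.710)
step 1 (dt=0.01): k1=(2.263, 2.997), k2=(2.251, 3.030), k3=(2.251, 3.030), k4=(2.239, 3.062); state += dt/6·(k1+2k2+2k3+k4)
t=0.010: state=(3.823, 2.740)
t=0.020: state=(3.845, 2.771)
t=0.030: state=(3.867, 2.803)
continuing one RK4 step at a time; state shown every 20 steps (Δt=0.2):
t=0.200: state=(4.185, 3.453)
t=0.400: state=(4.345, 4.528)
t=0.600: state=(4.159, 5.935)
t=0.740: state=(3.806, 7.027)
next step: t=0.750: state=(3.775, 7.105) — y has crossed 7.09
linear interpolation between t=0.740 (7.02704) and t=0.750 (7.10485) → t≈0.748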